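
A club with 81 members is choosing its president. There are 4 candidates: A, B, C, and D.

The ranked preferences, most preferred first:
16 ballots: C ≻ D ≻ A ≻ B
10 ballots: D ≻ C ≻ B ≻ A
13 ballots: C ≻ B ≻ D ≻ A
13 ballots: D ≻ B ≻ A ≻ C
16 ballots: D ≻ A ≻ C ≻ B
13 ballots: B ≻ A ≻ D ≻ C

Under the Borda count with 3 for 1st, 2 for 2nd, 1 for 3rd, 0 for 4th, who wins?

D

A: 16×1 + 10×0 + 13×0 + 13×1 + 16×2 + 13×2 = 87
B: 16×0 + 10×1 + 13×2 + 13×2 + 16×0 + 13×3 = 101
C: 16×3 + 10×2 + 13×3 + 13×0 + 16×1 + 13×0 = 123
D: 16×2 + 10×3 + 13×1 + 13×3 + 16×3 + 13×1 = 175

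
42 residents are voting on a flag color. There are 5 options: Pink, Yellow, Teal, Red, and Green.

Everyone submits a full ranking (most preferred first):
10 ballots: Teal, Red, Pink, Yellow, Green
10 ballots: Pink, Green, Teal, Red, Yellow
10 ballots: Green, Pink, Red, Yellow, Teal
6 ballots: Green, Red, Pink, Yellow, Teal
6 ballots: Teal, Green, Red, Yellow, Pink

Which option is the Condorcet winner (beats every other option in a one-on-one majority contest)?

Green vs Pink: 22–20
Green vs Yellow: 32–10
Green vs Teal: 26–16
Green vs Red: 32–10
Green beats every other option.

Green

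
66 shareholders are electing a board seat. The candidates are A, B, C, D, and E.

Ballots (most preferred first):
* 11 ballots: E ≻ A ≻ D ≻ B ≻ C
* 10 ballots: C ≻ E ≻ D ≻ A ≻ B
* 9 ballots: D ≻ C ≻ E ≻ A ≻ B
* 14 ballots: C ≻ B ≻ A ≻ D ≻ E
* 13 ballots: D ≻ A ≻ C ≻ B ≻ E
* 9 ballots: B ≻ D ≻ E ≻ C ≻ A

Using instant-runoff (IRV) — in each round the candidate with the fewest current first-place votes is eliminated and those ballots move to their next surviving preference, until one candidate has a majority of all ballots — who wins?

Round 1: A 0, B 9, C 24, D 22, E 11. A eliminated.
Round 2: B 9, C 24, D 22, E 11. B eliminated.
Round 3: C 24, D 31, E 11. E eliminated.
Round 4: C 24, D 42. D has a majority (≥34).

D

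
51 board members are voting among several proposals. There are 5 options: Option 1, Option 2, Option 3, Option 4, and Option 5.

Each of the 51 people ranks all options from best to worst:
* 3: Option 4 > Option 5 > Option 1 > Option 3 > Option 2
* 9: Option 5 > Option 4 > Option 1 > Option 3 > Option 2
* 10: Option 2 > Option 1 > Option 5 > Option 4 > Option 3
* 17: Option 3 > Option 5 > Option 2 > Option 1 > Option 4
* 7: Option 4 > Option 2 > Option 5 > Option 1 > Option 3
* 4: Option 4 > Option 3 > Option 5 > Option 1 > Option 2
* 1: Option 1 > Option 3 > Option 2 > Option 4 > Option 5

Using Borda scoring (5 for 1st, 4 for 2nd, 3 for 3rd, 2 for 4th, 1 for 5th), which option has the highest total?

Option 5

Option 1: 3×3 + 9×3 + 10×4 + 17×2 + 7×2 + 4×2 + 1×5 = 137
Option 2: 3×1 + 9×1 + 10×5 + 17×3 + 7×4 + 4×1 + 1×3 = 148
Option 3: 3×2 + 9×2 + 10×1 + 17×5 + 7×1 + 4×4 + 1×4 = 146
Option 4: 3×5 + 9×4 + 10×2 + 17×1 + 7×5 + 4×5 + 1×2 = 145
Option 5: 3×4 + 9×5 + 10×3 + 17×4 + 7×3 + 4×3 + 1×1 = 189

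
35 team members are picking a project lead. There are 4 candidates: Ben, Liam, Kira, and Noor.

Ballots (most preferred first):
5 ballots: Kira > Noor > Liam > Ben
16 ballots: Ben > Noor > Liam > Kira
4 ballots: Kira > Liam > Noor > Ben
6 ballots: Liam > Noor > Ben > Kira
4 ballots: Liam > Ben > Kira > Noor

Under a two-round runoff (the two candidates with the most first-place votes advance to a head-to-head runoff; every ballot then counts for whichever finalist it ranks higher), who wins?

Liam

Round 1 first-place votes: Ben 16, Liam 10, Kira 9, Noor 0. Ben and Liam advance.
Runoff: Ben is ranked above Liam on 16 ballots, Liam above Ben on 19.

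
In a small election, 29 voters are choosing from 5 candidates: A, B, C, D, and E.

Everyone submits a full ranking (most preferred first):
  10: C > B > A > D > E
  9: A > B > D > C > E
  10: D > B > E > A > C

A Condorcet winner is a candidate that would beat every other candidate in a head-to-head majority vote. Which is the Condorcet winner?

B vs A: 20–9
B vs C: 19–10
B vs D: 19–10
B vs E: 29–0
B beats every other candidate.

B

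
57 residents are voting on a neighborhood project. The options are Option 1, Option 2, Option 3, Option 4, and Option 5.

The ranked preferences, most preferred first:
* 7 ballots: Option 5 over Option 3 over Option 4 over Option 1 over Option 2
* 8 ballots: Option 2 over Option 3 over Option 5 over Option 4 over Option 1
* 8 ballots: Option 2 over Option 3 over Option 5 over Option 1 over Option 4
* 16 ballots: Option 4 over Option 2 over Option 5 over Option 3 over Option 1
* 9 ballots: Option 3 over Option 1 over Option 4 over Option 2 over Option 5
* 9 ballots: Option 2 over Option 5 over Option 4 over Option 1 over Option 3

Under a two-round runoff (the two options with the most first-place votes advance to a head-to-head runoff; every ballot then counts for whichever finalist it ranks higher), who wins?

Round 1 first-place votes: Option 1 0, Option 2 25, Option 3 9, Option 4 16, Option 5 7. Option 2 and Option 4 advance.
Runoff: Option 2 is ranked above Option 4 on 25 ballots, Option 4 above Option 2 on 32.

Option 4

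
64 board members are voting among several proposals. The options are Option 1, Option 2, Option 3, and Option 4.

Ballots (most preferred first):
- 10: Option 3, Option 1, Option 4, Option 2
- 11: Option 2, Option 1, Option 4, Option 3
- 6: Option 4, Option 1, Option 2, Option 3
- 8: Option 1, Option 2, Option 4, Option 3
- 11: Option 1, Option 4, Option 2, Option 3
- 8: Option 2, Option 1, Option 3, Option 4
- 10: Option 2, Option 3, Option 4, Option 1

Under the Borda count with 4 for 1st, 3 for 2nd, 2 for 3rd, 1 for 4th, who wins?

Option 1

Option 1: 10×3 + 11×3 + 6×3 + 8×4 + 11×4 + 8×3 + 10×1 = 191
Option 2: 10×1 + 11×4 + 6×2 + 8×3 + 11×2 + 8×4 + 10×4 = 184
Option 3: 10×4 + 11×1 + 6×1 + 8×1 + 11×1 + 8×2 + 10×3 = 122
Option 4: 10×2 + 11×2 + 6×4 + 8×2 + 11×3 + 8×1 + 10×2 = 143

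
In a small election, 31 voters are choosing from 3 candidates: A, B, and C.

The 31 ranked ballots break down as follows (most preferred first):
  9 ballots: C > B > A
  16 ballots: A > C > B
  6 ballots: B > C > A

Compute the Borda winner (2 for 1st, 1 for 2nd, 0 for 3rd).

C

A: 9×0 + 16×2 + 6×0 = 32
B: 9×1 + 16×0 + 6×2 = 21
C: 9×2 + 16×1 + 6×1 = 40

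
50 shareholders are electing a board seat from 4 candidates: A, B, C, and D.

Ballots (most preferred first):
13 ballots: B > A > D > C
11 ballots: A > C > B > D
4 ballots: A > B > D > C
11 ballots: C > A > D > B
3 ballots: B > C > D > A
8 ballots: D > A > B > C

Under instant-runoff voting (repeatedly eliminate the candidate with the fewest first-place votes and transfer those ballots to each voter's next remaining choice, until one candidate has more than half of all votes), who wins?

Round 1: A 15, B 16, C 11, D 8. D eliminated.
Round 2: A 23, B 16, C 11. C eliminated.
Round 3: A 34, B 16. A has a majority (≥26).

A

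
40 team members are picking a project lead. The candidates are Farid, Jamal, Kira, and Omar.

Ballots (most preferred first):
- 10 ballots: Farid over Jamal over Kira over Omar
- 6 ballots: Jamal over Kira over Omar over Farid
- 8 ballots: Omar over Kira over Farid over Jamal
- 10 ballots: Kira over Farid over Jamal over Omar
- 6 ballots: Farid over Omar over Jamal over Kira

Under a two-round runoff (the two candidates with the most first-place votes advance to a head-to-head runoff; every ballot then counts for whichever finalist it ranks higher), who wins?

Kira

Round 1 first-place votes: Farid 16, Jamal 6, Kira 10, Omar 8. Farid and Kira advance.
Runoff: Farid is ranked above Kira on 16 ballots, Kira above Farid on 24.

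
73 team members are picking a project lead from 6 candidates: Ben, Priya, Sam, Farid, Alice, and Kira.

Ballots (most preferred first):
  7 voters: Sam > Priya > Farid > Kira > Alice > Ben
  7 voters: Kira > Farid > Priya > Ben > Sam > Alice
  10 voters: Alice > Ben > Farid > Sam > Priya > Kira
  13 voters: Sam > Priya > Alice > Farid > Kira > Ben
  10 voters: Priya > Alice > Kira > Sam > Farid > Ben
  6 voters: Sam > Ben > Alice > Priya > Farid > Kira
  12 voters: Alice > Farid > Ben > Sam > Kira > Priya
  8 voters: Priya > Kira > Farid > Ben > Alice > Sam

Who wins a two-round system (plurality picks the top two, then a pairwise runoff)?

Alice

Round 1 first-place votes: Ben 0, Priya 18, Sam 26, Farid 0, Alice 22, Kira 7. Sam and Alice advance.
Runoff: Sam is ranked above Alice on 33 ballots, Alice above Sam on 40.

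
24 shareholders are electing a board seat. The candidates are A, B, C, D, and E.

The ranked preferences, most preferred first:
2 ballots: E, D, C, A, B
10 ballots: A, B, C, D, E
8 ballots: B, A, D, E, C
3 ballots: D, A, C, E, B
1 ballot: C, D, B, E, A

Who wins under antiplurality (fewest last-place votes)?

D

Last-place votes: A 1, B 5, C 8, D 0, E 10.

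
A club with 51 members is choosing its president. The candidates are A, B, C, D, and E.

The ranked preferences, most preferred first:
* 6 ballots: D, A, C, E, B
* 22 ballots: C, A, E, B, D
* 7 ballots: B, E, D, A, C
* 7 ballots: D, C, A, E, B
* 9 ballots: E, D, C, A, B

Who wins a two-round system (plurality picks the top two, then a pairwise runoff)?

D

Round 1 first-place votes: A 0, B 7, C 22, D 13, E 9. C and D advance.
Runoff: C is ranked above D on 22 ballots, D above C on 29.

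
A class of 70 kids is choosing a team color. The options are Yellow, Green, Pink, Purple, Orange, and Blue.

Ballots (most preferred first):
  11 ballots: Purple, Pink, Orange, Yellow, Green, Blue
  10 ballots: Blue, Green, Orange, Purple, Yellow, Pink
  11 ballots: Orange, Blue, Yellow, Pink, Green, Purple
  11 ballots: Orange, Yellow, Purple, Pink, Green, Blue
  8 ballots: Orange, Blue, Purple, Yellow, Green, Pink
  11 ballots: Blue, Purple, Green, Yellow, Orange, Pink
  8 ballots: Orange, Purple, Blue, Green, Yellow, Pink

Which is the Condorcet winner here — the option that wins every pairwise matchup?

Orange

Orange vs Yellow: 59–11
Orange vs Green: 49–21
Orange vs Pink: 59–11
Orange vs Purple: 48–22
Orange vs Blue: 49–21
Orange beats every other option.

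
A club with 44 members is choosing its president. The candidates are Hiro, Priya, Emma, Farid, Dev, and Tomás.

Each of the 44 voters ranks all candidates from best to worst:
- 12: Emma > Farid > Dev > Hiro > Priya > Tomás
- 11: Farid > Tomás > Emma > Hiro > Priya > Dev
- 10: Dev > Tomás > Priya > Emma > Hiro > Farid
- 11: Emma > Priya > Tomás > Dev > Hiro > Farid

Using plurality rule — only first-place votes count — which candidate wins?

Emma

First-place votes: Hiro 0, Priya 0, Emma 23, Farid 11, Dev 10, Tomás 0.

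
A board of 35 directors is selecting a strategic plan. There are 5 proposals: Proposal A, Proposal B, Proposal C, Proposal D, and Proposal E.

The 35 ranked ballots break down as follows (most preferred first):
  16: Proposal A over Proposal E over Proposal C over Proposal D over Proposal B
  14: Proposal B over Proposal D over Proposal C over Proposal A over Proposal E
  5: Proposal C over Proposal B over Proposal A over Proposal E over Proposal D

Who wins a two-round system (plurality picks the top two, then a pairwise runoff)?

Proposal B

Round 1 first-place votes: Proposal A 16, Proposal B 14, Proposal C 5, Proposal D 0, Proposal E 0. Proposal A and Proposal B advance.
Runoff: Proposal A is ranked above Proposal B on 16 ballots, Proposal B above Proposal A on 19.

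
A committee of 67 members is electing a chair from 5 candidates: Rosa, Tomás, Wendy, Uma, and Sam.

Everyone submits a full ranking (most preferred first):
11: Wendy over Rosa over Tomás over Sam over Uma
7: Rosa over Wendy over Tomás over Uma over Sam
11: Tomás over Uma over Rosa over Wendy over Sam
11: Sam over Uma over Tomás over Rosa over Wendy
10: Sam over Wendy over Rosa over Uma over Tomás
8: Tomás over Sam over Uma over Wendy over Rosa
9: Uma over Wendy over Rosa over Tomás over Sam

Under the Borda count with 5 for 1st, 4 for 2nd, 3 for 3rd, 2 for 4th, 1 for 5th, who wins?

Rosa: 11×4 + 7×5 + 11×3 + 11×2 + 10×3 + 8×1 + 9×3 = 199
Tomás: 11×3 + 7×3 + 11×5 + 11×3 + 10×1 + 8×5 + 9×2 = 210
Wendy: 11×5 + 7×4 + 11×2 + 11×1 + 10×4 + 8×2 + 9×4 = 208
Uma: 11×1 + 7×2 + 11×4 + 11×4 + 10×2 + 8×3 + 9×5 = 202
Sam: 11×2 + 7×1 + 11×1 + 11×5 + 10×5 + 8×4 + 9×1 = 186

Tomás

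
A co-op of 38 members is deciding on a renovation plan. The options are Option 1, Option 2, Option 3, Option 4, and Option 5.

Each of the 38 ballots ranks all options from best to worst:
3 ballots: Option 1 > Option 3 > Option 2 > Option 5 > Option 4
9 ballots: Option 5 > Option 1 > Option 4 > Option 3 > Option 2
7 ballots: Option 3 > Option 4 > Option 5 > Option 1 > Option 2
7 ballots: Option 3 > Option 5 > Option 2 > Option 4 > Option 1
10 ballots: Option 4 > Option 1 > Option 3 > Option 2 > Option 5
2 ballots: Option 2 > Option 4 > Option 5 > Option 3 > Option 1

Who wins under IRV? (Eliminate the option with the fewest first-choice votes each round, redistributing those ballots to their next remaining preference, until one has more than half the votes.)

Round 1: Option 1 3, Option 2 2, Option 3 14, Option 4 10, Option 5 9. Option 2 eliminated.
Round 2: Option 1 3, Option 3 14, Option 4 12, Option 5 9. Option 1 eliminated.
Round 3: Option 3 17, Option 4 12, Option 5 9. Option 5 eliminated.
Round 4: Option 3 17, Option 4 21. Option 4 has a majority (≥20).

Option 4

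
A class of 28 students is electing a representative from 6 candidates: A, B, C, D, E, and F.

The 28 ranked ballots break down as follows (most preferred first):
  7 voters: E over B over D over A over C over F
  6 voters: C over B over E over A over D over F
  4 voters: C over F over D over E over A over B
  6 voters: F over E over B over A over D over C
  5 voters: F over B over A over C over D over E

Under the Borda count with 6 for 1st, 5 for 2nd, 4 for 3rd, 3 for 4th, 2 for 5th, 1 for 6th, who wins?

A: 7×3 + 6×3 + 4×2 + 6×3 + 5×4 = 85
B: 7×5 + 6×5 + 4×1 + 6×4 + 5×5 = 118
C: 7×2 + 6×6 + 4×6 + 6×1 + 5×3 = 95
D: 7×4 + 6×2 + 4×4 + 6×2 + 5×2 = 78
E: 7×6 + 6×4 + 4×3 + 6×5 + 5×1 = 113
F: 7×1 + 6×1 + 4×5 + 6×6 + 5×6 = 99

B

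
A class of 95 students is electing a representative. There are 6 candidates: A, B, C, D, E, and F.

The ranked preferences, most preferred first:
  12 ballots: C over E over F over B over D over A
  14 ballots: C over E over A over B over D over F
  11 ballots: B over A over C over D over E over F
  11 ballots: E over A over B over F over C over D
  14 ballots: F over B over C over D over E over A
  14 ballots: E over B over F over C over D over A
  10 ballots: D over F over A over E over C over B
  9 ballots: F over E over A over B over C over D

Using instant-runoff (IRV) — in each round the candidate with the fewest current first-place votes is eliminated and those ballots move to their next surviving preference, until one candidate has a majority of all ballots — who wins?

Round 1: A 0, B 11, C 26, D 10, E 25, F 23. A eliminated.
Round 2: B 11, C 26, D 10, E 25, F 23. D eliminated.
Round 3: B 11, C 26, E 25, F 33. B eliminated.
Round 4: C 37, E 25, F 33. E eliminated.
Round 5: C 37, F 58. F has a majority (≥48).

F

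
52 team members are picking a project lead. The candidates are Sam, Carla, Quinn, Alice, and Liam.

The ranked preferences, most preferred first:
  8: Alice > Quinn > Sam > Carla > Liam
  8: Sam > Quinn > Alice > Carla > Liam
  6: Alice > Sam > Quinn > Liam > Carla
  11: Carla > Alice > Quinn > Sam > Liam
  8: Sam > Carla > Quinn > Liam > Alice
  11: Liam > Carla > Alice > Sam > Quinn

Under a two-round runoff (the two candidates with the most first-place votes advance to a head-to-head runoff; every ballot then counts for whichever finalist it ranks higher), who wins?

Alice

Round 1 first-place votes: Sam 16, Carla 11, Quinn 0, Alice 14, Liam 11. Sam and Alice advance.
Runoff: Sam is ranked above Alice on 16 ballots, Alice above Sam on 36.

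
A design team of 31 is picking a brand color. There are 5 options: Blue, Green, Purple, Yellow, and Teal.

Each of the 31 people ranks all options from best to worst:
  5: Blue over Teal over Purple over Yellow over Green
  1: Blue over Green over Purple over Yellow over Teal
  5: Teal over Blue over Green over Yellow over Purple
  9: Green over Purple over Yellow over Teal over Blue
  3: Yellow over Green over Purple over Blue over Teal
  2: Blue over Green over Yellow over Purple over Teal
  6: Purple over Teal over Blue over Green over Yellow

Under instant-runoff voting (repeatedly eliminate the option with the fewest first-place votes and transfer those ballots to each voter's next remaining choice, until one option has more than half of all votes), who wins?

Blue

Round 1: Blue 8, Green 9, Purple 6, Yellow 3, Teal 5. Yellow eliminated.
Round 2: Blue 8, Green 12, Purple 6, Teal 5. Teal eliminated.
Round 3: Blue 13, Green 12, Purple 6. Purple eliminated.
Round 4: Blue 19, Green 12. Blue has a majority (≥16).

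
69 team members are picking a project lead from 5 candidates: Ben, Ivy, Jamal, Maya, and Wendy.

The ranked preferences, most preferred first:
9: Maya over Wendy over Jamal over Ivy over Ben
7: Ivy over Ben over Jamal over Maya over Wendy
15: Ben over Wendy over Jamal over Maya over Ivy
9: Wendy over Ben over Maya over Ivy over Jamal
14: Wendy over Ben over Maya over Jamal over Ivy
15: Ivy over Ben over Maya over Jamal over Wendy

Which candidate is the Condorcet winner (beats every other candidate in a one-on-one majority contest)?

Ben vs Ivy: 38–31
Ben vs Jamal: 60–9
Ben vs Maya: 60–9
Ben vs Wendy: 37–32
Ben beats every other candidate.

Ben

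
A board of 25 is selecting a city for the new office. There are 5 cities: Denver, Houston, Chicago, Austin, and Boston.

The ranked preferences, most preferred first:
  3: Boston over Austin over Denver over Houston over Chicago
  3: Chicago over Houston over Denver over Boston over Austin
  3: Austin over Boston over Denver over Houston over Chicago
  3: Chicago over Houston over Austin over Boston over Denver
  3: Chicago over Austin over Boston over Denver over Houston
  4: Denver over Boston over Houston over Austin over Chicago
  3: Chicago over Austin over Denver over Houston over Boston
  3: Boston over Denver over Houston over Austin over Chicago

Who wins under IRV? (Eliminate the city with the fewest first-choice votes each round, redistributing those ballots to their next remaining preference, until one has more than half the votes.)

Boston

Round 1: Denver 4, Houston 0, Chicago 12, Austin 3, Boston 6. Houston eliminated.
Round 2: Denver 4, Chicago 12, Austin 3, Boston 6. Austin eliminated.
Round 3: Denver 4, Chicago 12, Boston 9. Denver eliminated.
Round 4: Chicago 12, Boston 13. Boston has a majority (≥13).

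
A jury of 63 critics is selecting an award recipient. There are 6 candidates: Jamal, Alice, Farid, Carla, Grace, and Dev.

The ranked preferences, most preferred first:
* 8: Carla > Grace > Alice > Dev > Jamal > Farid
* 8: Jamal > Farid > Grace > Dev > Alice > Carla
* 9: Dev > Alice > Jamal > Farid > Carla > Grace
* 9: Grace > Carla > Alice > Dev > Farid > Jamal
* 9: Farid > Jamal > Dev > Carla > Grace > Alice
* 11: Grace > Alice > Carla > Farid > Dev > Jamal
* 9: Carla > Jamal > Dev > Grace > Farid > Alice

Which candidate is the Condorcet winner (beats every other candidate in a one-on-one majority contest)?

Carla

Carla vs Jamal: 37–26
Carla vs Alice: 35–28
Carla vs Farid: 37–26
Carla vs Grace: 35–28
Carla vs Dev: 37–26
Carla beats every other candidate.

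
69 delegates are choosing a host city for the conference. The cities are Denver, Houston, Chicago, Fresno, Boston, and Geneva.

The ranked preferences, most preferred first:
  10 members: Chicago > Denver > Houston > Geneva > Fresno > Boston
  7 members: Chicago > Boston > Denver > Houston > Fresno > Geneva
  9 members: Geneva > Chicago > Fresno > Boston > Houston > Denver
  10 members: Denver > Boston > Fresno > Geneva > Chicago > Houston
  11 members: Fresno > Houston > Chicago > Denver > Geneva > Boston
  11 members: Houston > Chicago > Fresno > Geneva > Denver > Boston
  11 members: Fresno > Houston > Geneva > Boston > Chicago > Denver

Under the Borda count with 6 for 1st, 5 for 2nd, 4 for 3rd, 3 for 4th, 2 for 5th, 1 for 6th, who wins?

Denver: 10×5 + 7×4 + 9×1 + 10×6 + 11×3 + 11×2 + 11×1 = 213
Houston: 10×4 + 7×3 + 9×2 + 10×1 + 11×5 + 11×6 + 11×5 = 265
Chicago: 10×6 + 7×6 + 9×5 + 10×2 + 11×4 + 11×5 + 11×2 = 288
Fresno: 10×2 + 7×2 + 9×4 + 10×4 + 11×6 + 11×4 + 11×6 = 286
Boston: 10×1 + 7×5 + 9×3 + 10×5 + 11×1 + 11×1 + 11×3 = 177
Geneva: 10×3 + 7×1 + 9×6 + 10×3 + 11×2 + 11×3 + 11×4 = 220

Chicago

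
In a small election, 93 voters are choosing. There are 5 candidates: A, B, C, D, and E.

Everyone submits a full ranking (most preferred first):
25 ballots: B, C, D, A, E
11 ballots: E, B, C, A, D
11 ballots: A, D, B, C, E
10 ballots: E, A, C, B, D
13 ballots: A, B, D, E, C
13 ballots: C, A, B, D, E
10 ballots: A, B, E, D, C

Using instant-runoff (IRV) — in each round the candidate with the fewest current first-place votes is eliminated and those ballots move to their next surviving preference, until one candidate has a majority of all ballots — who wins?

Round 1: A 34, B 25, C 13, D 0, E 21. D eliminated.
Round 2: A 34, B 25, C 13, E 21. C eliminated.
Round 3: A 47, B 25, E 21. A has a majority (≥47).

A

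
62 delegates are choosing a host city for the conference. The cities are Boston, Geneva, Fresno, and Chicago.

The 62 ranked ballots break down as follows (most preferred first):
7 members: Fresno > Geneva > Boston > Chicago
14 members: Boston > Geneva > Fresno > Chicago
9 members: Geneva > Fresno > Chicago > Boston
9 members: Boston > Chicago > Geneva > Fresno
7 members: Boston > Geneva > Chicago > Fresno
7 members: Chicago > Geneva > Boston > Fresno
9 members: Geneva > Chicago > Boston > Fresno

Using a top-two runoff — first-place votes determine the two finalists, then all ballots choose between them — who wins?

Round 1 first-place votes: Boston 30, Geneva 18, Fresno 7, Chicago 7. Boston and Geneva advance.
Runoff: Boston is ranked above Geneva on 30 ballots, Geneva above Boston on 32.

Geneva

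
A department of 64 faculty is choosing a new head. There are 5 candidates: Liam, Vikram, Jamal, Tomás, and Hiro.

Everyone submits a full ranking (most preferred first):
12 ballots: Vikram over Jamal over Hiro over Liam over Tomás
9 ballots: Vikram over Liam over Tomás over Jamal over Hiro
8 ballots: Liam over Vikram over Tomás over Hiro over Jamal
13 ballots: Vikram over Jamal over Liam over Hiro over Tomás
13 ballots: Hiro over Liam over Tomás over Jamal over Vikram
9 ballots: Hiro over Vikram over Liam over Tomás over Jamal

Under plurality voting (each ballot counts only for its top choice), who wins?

First-place votes: Liam 8, Vikram 34, Jamal 0, Tomás 0, Hiro 22.

Vikram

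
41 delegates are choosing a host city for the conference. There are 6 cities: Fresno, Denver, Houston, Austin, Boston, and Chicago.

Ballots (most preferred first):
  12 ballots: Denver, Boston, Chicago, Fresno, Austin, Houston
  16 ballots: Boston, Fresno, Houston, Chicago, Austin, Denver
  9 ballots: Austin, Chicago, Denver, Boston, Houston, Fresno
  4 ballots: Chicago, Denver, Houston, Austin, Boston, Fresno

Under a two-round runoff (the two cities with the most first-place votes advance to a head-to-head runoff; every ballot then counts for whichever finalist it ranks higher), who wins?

Round 1 first-place votes: Fresno 0, Denver 12, Houston 0, Austin 9, Boston 16, Chicago 4. Boston and Denver advance.
Runoff: Boston is ranked above Denver on 16 ballots, Denver above Boston on 25.

Denver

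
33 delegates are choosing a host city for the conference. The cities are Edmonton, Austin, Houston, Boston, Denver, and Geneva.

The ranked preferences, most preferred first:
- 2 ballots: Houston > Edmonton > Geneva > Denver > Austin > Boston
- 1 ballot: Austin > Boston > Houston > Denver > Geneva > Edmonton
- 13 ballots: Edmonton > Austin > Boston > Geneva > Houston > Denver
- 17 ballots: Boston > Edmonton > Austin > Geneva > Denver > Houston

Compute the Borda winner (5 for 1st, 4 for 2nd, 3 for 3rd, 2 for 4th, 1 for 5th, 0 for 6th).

Edmonton: 2×4 + 1×0 + 13×5 + 17×4 = 141
Austin: 2×1 + 1×5 + 13×4 + 17×3 = 110
Houston: 2×5 + 1×3 + 13×1 + 17×0 = 26
Boston: 2×0 + 1×4 + 13×3 + 17×5 = 128
Denver: 2×2 + 1×2 + 13×0 + 17×1 = 23
Geneva: 2×3 + 1×1 + 13×2 + 17×2 = 67

Edmonton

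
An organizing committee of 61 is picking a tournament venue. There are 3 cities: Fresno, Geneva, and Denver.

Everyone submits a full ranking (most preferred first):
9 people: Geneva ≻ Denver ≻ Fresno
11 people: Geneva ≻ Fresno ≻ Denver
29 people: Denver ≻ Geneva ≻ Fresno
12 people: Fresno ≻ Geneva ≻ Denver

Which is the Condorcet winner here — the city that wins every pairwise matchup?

Geneva vs Fresno: 49–12
Geneva vs Denver: 32–29
Geneva beats every other city.

Geneva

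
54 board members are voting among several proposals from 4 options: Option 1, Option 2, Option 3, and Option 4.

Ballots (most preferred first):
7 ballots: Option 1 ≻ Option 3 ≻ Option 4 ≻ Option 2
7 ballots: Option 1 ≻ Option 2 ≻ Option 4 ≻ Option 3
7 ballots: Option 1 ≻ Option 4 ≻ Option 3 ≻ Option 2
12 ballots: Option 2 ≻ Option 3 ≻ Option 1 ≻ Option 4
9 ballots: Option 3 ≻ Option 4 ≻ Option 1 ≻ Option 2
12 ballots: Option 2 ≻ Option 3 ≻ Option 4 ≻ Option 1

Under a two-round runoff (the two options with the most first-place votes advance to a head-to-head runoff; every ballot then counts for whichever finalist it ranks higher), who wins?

Round 1 first-place votes: Option 1 21, Option 2 24, Option 3 9, Option 4 0. Option 2 and Option 1 advance.
Runoff: Option 2 is ranked above Option 1 on 24 ballots, Option 1 above Option 2 on 30.

Option 1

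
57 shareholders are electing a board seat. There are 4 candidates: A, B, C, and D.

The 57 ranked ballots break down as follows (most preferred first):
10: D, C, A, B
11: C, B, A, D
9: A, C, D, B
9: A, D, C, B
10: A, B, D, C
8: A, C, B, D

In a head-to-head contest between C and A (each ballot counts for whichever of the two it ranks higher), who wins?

A

C is ranked above A on 21 ballots; A above C on 36.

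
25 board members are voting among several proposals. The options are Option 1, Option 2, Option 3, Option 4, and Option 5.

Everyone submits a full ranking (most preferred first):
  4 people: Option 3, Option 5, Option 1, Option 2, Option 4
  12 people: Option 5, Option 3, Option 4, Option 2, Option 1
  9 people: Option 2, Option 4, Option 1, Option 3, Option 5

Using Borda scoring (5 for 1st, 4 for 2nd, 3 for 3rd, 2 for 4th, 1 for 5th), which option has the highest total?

Option 3

Option 1: 4×3 + 12×1 + 9×3 = 51
Option 2: 4×2 + 12×2 + 9×5 = 77
Option 3: 4×5 + 12×4 + 9×2 = 86
Option 4: 4×1 + 12×3 + 9×4 = 76
Option 5: 4×4 + 12×5 + 9×1 = 85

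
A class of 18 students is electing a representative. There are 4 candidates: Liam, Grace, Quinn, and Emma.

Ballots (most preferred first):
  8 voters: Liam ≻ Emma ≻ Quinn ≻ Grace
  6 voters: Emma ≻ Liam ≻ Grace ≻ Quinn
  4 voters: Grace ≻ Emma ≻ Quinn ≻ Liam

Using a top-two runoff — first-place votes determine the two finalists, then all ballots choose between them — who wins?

Emma

Round 1 first-place votes: Liam 8, Grace 4, Quinn 0, Emma 6. Liam and Emma advance.
Runoff: Liam is ranked above Emma on 8 ballots, Emma above Liam on 10.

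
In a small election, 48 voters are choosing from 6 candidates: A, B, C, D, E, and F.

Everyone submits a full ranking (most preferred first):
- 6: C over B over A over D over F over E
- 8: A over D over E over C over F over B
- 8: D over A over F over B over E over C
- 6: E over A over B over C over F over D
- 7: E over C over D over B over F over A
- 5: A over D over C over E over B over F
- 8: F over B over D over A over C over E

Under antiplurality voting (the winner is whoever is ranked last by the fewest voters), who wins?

F

Last-place votes: A 7, B 8, C 8, D 6, E 14, F 5.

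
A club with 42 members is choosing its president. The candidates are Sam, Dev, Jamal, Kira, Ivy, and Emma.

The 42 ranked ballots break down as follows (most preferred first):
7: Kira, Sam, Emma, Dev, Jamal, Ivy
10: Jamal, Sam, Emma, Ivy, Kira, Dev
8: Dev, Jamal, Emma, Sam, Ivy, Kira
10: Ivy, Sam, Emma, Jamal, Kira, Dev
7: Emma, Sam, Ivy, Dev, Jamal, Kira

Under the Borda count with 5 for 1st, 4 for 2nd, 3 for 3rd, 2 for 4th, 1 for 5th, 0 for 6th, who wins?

Sam

Sam: 7×4 + 10×4 + 8×2 + 10×4 + 7×4 = 152
Dev: 7×2 + 10×0 + 8×5 + 10×0 + 7×2 = 68
Jamal: 7×1 + 10×5 + 8×4 + 10×2 + 7×1 = 116
Kira: 7×5 + 10×1 + 8×0 + 10×1 + 7×0 = 55
Ivy: 7×0 + 10×2 + 8×1 + 10×5 + 7×3 = 99
Emma: 7×3 + 10×3 + 8×3 + 10×3 + 7×5 = 140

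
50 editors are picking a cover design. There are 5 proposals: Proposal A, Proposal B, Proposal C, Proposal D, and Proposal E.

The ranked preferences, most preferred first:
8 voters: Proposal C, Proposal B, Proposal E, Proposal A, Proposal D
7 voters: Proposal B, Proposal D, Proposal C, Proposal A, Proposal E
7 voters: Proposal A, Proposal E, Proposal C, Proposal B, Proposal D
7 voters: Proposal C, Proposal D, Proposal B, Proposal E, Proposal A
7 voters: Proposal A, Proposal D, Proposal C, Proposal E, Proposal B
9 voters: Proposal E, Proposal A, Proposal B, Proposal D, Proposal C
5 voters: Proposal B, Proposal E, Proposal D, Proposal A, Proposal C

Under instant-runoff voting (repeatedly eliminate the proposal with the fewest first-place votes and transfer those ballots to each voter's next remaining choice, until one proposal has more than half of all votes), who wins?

Round 1: Proposal A 14, Proposal B 12, Proposal C 15, Proposal D 0, Proposal E 9. Proposal D eliminated.
Round 2: Proposal A 14, Proposal B 12, Proposal C 15, Proposal E 9. Proposal E eliminated.
Round 3: Proposal A 23, Proposal B 12, Proposal C 15. Proposal B eliminated.
Round 4: Proposal A 28, Proposal C 22. Proposal A has a majority (≥26).

Proposal A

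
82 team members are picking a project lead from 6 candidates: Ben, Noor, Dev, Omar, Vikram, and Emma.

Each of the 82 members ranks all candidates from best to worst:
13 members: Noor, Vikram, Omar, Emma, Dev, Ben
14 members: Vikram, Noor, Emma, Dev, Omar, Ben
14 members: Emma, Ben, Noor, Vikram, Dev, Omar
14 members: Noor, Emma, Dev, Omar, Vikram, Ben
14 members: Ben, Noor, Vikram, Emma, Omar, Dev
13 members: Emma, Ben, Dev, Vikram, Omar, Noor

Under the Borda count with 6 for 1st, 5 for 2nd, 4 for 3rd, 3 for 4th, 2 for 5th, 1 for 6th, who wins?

Ben: 13×1 + 14×1 + 14×5 + 14×1 + 14×6 + 13×5 = 260
Noor: 13×6 + 14×5 + 14×4 + 14×6 + 14×5 + 13×1 = 371
Dev: 13×2 + 14×3 + 14×2 + 14×4 + 14×1 + 13×4 = 218
Omar: 13×4 + 14×2 + 14×1 + 14×3 + 14×2 + 13×2 = 190
Vikram: 13×5 + 14×6 + 14×3 + 14×2 + 14×4 + 13×3 = 314
Emma: 13×3 + 14×4 + 14×6 + 14×5 + 14×3 + 13×6 = 369

Noor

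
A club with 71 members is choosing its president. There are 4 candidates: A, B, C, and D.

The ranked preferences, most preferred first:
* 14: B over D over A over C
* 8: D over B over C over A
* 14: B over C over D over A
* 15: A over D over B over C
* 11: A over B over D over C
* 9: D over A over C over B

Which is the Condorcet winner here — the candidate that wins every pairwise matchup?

B vs A: 36–35
B vs C: 62–9
B vs D: 39–32
B beats every other candidate.

B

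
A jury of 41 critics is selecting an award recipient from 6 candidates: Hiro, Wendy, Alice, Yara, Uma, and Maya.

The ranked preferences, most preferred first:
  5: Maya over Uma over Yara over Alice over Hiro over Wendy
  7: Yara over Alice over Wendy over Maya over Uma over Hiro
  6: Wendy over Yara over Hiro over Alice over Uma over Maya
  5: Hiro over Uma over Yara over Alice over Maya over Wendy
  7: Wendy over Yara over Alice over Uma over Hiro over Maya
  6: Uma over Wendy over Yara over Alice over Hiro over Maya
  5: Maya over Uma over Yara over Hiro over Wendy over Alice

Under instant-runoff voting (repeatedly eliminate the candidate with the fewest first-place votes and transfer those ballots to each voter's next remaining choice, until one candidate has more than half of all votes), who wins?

Uma

Round 1: Hiro 5, Wendy 13, Alice 0, Yara 7, Uma 6, Maya 10. Alice eliminated.
Round 2: Hiro 5, Wendy 13, Yara 7, Uma 6, Maya 10. Hiro eliminated.
Round 3: Wendy 13, Yara 7, Uma 11, Maya 10. Yara eliminated.
Round 4: Wendy 20, Uma 11, Maya 10. Maya eliminated.
Round 5: Wendy 20, Uma 21. Uma has a majority (≥21).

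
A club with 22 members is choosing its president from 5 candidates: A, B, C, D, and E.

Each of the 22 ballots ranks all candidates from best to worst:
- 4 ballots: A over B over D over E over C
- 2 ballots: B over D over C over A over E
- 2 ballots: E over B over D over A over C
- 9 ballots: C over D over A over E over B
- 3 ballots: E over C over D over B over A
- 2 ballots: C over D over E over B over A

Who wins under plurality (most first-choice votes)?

C

First-place votes: A 4, B 2, C 11, D 0, E 5.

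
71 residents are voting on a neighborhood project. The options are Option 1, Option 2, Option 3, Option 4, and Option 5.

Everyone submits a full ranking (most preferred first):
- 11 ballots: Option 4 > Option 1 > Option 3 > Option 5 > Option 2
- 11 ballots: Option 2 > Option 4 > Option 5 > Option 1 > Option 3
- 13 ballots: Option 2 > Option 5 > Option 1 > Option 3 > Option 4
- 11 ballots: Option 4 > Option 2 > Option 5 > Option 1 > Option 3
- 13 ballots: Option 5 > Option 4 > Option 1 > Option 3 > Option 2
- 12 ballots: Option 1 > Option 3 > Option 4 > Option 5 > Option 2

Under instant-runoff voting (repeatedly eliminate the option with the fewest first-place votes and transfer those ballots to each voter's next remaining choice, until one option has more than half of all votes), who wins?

Option 4

Round 1: Option 1 12, Option 2 24, Option 3 0, Option 4 22, Option 5 13. Option 3 eliminated.
Round 2: Option 1 12, Option 2 24, Option 4 22, Option 5 13. Option 1 eliminated.
Round 3: Option 2 24, Option 4 34, Option 5 13. Option 5 eliminated.
Round 4: Option 2 24, Option 4 47. Option 4 has a majority (≥36).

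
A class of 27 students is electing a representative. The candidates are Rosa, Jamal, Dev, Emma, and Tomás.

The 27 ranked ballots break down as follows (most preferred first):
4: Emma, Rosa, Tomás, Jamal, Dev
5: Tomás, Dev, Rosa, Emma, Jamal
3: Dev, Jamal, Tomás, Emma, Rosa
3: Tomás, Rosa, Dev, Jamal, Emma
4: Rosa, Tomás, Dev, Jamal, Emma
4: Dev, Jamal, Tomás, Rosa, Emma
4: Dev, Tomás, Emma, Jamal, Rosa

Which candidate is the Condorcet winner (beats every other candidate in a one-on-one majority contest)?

Tomás vs Rosa: 19–8
Tomás vs Jamal: 20–7
Tomás vs Dev: 16–11
Tomás vs Emma: 23–4
Tomás beats every other candidate.

Tomás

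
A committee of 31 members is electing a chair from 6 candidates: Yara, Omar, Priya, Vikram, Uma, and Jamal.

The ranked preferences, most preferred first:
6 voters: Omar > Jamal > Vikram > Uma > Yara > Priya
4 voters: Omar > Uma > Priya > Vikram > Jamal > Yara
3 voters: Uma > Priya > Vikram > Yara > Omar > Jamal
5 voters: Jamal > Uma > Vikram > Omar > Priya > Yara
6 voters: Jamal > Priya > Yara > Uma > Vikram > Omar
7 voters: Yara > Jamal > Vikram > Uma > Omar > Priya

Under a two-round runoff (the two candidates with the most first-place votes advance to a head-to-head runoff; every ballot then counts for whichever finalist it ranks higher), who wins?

Round 1 first-place votes: Yara 7, Omar 10, Priya 0, Vikram 0, Uma 3, Jamal 11. Jamal and Omar advance.
Runoff: Jamal is ranked above Omar on 18 ballots, Omar above Jamal on 13.

Jamal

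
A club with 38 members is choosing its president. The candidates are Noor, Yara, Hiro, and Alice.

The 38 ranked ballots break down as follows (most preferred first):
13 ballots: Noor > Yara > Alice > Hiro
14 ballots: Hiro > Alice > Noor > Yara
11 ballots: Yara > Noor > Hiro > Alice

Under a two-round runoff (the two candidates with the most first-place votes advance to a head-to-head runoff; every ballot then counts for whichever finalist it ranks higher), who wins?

Noor

Round 1 first-place votes: Noor 13, Yara 11, Hiro 14, Alice 0. Hiro and Noor advance.
Runoff: Hiro is ranked above Noor on 14 ballots, Noor above Hiro on 24.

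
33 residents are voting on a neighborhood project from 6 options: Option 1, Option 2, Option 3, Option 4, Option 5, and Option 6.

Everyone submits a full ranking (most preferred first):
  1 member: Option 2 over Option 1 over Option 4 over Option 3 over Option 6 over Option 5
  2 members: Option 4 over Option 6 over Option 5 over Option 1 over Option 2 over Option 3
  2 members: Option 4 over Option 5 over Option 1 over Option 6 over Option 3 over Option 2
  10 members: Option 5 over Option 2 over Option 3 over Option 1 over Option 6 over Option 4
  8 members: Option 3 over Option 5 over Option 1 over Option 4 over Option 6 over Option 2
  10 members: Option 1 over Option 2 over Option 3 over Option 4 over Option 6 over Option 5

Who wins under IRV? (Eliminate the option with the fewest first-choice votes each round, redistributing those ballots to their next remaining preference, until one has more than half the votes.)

Round 1: Option 1 10, Option 2 1, Option 3 8, Option 4 4, Option 5 10, Option 6 0. Option 6 eliminated.
Round 2: Option 1 10, Option 2 1, Option 3 8, Option 4 4, Option 5 10. Option 2 eliminated.
Round 3: Option 1 11, Option 3 8, Option 4 4, Option 5 10. Option 4 eliminated.
Round 4: Option 1 11, Option 3 8, Option 5 14. Option 3 eliminated.
Round 5: Option 1 11, Option 5 22. Option 5 has a majority (≥17).

Option 5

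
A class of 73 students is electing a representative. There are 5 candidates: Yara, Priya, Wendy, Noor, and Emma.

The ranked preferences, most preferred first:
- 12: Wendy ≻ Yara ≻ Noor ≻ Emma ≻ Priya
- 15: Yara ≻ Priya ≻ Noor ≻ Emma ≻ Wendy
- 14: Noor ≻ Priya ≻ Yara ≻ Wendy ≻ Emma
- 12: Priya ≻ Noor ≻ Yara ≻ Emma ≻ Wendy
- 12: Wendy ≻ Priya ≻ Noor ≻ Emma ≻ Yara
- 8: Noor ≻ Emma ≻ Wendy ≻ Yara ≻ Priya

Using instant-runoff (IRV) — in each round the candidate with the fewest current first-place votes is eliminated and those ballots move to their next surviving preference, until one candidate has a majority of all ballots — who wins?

Noor

Round 1: Yara 15, Priya 12, Wendy 24, Noor 22, Emma 0. Emma eliminated.
Round 2: Yara 15, Priya 12, Wendy 24, Noor 22. Priya eliminated.
Round 3: Yara 15, Wendy 24, Noor 34. Yara eliminated.
Round 4: Wendy 24, Noor 49. Noor has a majority (≥37).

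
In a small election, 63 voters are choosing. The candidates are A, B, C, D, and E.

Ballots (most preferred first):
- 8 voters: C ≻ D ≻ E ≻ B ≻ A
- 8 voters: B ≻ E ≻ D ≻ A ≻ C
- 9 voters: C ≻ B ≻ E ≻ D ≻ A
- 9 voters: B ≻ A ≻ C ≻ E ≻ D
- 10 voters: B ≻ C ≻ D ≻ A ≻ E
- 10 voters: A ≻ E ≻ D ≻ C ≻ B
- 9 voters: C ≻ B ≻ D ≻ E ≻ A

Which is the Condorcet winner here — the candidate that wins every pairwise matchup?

C

C vs A: 36–27
C vs B: 36–27
C vs D: 45–18
C vs E: 45–18
C beats every other candidate.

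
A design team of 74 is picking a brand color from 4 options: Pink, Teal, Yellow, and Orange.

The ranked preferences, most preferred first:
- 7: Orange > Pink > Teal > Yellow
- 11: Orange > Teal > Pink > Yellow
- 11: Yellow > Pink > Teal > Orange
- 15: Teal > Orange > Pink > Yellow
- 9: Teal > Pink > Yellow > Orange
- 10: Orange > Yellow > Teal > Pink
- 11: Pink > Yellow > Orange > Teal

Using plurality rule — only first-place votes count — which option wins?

First-place votes: Pink 11, Teal 24, Yellow 11, Orange 28.

Orange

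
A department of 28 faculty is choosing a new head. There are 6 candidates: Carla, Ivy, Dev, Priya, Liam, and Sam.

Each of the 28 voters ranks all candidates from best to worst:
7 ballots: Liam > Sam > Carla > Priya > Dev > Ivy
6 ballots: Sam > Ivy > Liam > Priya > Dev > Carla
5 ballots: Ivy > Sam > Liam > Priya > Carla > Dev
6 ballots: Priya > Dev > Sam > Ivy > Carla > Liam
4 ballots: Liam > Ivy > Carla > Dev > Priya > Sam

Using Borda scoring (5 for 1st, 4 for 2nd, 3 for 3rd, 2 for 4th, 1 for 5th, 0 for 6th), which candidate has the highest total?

Carla: 7×3 + 6×0 + 5×1 + 6×1 + 4×3 = 44
Ivy: 7×0 + 6×4 + 5×5 + 6×2 + 4×4 = 77
Dev: 7×1 + 6×1 + 5×0 + 6×4 + 4×2 = 45
Priya: 7×2 + 6×2 + 5×2 + 6×5 + 4×1 = 70
Liam: 7×5 + 6×3 + 5×3 + 6×0 + 4×5 = 88
Sam: 7×4 + 6×5 + 5×4 + 6×3 + 4×0 = 96

Sam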